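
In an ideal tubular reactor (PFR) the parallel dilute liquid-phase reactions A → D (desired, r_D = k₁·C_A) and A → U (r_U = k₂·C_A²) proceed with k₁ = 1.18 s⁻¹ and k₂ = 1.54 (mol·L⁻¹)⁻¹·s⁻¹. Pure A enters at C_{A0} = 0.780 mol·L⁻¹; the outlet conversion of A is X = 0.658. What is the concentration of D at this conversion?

0.309 mol·L⁻¹

C_A = C_{A0}(1−X) = 0.2668 mol·L⁻¹.
Along a PFR/batch, dC_D/dC_A = −r_D/(r_D+r_U) = −k₁/(k₁+k₂·C_A).
Integrating from C_{A0} to C_A: C_D = (1.18/1.54)·ln[(1.18+1.54·0.780)/(1.18+1.54·0.267)] = 0.7662·ln(2.381/1.591) = 0.3091 mol·L⁻¹.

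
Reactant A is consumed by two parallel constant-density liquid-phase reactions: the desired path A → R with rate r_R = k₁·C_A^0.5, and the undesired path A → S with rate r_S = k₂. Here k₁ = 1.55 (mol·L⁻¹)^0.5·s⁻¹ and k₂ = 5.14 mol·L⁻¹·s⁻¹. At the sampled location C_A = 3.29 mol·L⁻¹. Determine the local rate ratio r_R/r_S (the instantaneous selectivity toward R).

S_{R/S} = r_R/r_S = (k₁·C_A^0.5)/(k₂) = (k₁/k₂)·C_A^0.5.
= (1.55×3.290^0.5) / (5.14) = 2.811/5.140 = 0.547.

0.547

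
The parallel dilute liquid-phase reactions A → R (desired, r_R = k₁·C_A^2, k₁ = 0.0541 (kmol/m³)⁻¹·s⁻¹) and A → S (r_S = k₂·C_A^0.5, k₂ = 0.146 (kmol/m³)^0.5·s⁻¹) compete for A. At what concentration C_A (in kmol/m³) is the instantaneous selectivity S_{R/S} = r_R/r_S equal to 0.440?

S_{R/S} = (k₁/k₂)·C_A^1.5 ⇒ C_A = (S·k₂/k₁)^(1/1.5).
= (0.440×0.146/0.0541)^(0.6667) = (1.187)^(0.6667) = 1.12 kmol/m³.

1.12 kmol/m³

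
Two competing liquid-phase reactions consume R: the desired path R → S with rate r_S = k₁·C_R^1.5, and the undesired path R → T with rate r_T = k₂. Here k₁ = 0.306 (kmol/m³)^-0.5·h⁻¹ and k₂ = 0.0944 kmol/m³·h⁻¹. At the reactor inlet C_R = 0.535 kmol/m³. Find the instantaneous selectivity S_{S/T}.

1.27

S_{S/T} = r_S/r_T = (k₁·C_R^1.5)/(k₂) = (k₁/k₂)·C_R^1.5.
= (0.306×0.5350^1.5) / (0.0944) = 0.1197/0.09440 = 1.27.
Since the desired path is higher order in R, keeping C_R high (PFR or concentrated feed) favours S.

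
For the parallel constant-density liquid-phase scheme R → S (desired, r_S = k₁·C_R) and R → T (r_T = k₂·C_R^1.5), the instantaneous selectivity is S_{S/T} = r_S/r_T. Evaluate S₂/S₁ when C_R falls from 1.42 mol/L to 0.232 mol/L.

2.47

S_{S/T} = (k₁/k₂)·C_R^-0.5, so S₂/S₁ = (C_{R,2}/C_{R,1})^-0.5.
= (0.232/1.42)^(-0.5) = (0.1634)^(-0.5) = 2.47.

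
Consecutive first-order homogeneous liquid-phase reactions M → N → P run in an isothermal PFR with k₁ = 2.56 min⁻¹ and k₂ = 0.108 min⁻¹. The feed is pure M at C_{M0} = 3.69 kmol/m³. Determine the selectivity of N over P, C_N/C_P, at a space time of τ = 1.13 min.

Solving the coupled first-order balances gives C_N(τ) = [k₁/(k₂−k₁)]·C_{M0}·(e^(−k₁τ) − e^(−k₂τ)).
e^(−k₁τ) = e^(−2.56×1.13) = e^(−2.893) = 0.05542; e^(−k₂τ) = e^(−0.1220) = 0.8851.
C_N = 2.56×3.69/(0.108−2.56) × (0.05542−0.8851) = (-3.853)×(-0.8297) = 3.196 kmol/m³.
C_M = C_{M0}e^(−k₁τ) = 0.2045 kmol/m³, so C_P = C_{M0}−C_M−C_N = 0.2891 kmol/m³; C_N/C_P = 11.1.

11.1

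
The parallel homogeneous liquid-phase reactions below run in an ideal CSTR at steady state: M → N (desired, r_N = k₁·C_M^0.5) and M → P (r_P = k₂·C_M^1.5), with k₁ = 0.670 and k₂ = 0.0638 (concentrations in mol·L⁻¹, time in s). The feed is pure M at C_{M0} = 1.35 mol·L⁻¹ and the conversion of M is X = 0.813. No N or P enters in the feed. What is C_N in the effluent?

Exit C_M = C_{M0}(1−X) = 1.35×0.187 = 0.2525 mol·L⁻¹.
In a CSTR the entire volume is at exit conditions, so r_N = 0.670×0.2525^0.5 = 0.3366 and r_P = 0.0638×0.2525^1.5 = 0.008093.
Fraction of consumed M going to N: r_N/(r_N+r_P) = 0.9765.
C_N = 0.9765·C_{M0}·X = 0.9765×1.35×0.813 = 1.07 mol·L⁻¹.

1.07 mol·L⁻¹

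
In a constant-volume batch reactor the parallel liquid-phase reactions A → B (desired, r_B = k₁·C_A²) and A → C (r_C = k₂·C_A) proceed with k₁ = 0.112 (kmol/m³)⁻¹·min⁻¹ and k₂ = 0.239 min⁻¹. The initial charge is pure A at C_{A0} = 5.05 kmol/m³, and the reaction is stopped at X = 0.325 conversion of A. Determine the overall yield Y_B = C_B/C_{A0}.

0.215

C_A = C_{A0}(1−X) = 3.409 kmol/m³.
Along a PFR/batch, dC_C/dC_A = −r_C/(r_B+r_C) = −k₂/(k₂+k₁·C_A).
Integrating from C_{A0} to C_A: C_C = (0.239/0.112)·ln[(0.239+0.112·5.05)/(0.239+0.112·3.41)] = 2.134·ln(0.8046/0.6208) = 0.5535 kmol/m³.
Then C_B = (C_{A0}−C_A) − C_C = 1.641 − 0.5535 = 1.088 kmol/m³.
Y_B = C_B/C_{A0} = 1.088/5.05 = 0.215.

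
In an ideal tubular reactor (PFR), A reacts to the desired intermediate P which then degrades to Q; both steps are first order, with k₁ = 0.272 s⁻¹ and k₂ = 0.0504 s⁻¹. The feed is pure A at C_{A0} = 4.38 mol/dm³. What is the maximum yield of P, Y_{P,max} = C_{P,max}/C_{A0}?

0.682

At the optimum, C_{P,max}/C_{A0} = (k₁/k₂)^[k₂/(k₂−k₁)].
= (0.272/0.0504)^(0.0504/(0.0504−0.272)) = (5.397)^(-0.2274) = 0.6815.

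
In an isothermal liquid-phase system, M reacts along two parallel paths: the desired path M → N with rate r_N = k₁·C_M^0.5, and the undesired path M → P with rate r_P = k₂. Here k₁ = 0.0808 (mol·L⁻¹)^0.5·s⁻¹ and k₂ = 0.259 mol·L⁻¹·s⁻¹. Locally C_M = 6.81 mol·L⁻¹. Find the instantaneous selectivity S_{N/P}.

0.814

S_{N/P} = r_N/r_P = (k₁·C_M^0.5)/(k₂) = (k₁/k₂)·C_M^0.5.
= (0.0808×6.810^0.5) / (0.259) = 0.2109/0.2590 = 0.814.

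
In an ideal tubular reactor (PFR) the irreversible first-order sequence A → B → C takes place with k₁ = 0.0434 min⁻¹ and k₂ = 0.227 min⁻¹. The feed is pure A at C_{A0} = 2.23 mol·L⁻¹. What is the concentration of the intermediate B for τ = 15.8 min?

0.251 mol·L⁻¹

Solving the coupled first-order balances gives C_B(τ) = [k₁/(k₂−k₁)]·C_{A0}·(e^(−k₁τ) − e^(−k₂τ)).
e^(−k₁τ) = e^(−0.0434×15.8) = e^(−0.6857) = 0.5037; e^(−k₂τ) = e^(−3.587) = 0.02769.
C_B = 0.0434×2.23/(0.227−0.0434) × (0.5037−0.02769) = 0.5271×0.4760 = 0.2509 mol·L⁻¹.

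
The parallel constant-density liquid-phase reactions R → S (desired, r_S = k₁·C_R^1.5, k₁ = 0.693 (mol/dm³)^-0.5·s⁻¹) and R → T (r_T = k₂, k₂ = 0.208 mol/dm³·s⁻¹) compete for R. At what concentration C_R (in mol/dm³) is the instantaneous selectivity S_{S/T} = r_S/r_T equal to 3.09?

S_{S/T} = (k₁/k₂)·C_R^1.5 ⇒ C_R = (S·k₂/k₁)^(1/1.5).
= (3.09×0.208/0.693)^(0.6667) = (0.9274)^(0.6667) = 0.951 mol/dm³.

0.951 mol/dm³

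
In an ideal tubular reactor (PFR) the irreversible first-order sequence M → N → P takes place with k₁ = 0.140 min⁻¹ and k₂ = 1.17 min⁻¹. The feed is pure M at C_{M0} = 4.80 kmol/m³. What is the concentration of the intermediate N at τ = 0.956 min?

0.358 kmol/m³

Solving the coupled first-order balances gives C_N(τ) = [k₁/(k₂−k₁)]·C_{M0}·(e^(−k₁τ) − e^(−k₂τ)).
e^(−k₁τ) = e^(−0.140×0.956) = e^(−0.1338) = 0.8747; e^(−k₂τ) = e^(−1.119) = 0.3268.
C_N = 0.140×4.80/(1.17−0.140) × (0.8747−0.3268) = 0.6524×0.5480 = 0.3575 kmol/m³.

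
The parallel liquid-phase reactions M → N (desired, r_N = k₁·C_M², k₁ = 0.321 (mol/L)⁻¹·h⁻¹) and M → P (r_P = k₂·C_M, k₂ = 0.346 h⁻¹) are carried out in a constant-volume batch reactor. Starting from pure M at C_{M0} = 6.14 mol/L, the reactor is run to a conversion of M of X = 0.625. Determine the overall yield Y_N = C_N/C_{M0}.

C_M = C_{M0}(1−X) = 2.302 mol/L.
Along a PFR/batch, dC_P/dC_M = −r_P/(r_N+r_P) = −k₂/(k₂+k₁·C_M).
Integrating from C_{M0} to C_M: C_P = (0.346/0.321)·ln[(0.346+0.321·6.14)/(0.346+0.321·2.30)] = 1.078·ln(2.317/1.085) = 0.8177 mol/L.
Then C_N = (C_{M0}−C_M) − C_P = 3.837 − 0.8177 = 3.020 mol/L.
Y_N = C_N/C_{M0} = 3.020/6.14 = 0.492.

0.492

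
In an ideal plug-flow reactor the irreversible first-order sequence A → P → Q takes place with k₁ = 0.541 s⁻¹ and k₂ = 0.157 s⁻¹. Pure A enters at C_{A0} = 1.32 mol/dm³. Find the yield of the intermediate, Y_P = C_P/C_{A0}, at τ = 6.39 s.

Solving the coupled first-order balances gives C_P(τ) = [k₁/(k₂−k₁)]·C_{A0}·(e^(−k₁τ) − e^(−k₂τ)).
e^(−k₁τ) = e^(−0.541×6.39) = e^(−3.457) = 0.03152; e^(−k₂τ) = e^(−1.003) = 0.3667.
C_P = 0.541×1.32/(0.157−0.541) × (0.03152−0.3667) = (-1.860)×(-0.3352) = 0.6233 mol/dm³.
Y_P = C_P/C_{A0} = 0.6233/1.32 = 0.472.

0.472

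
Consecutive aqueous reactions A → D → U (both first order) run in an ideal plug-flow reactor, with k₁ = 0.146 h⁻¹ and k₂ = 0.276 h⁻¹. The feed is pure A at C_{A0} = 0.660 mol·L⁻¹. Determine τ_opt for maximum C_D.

The intermediate peaks when r₁ = r₂, i.e. k₁e^(−k₁τ) = k₂e^(−k₂τ), giving τ_opt = ln(k₂/k₁)/(k₂−k₁).
= ln(0.276/0.146)/(0.276−0.146) = ln(1.890)/0.1300 = 0.6368/0.1300 = 4.90 h.

4.90 h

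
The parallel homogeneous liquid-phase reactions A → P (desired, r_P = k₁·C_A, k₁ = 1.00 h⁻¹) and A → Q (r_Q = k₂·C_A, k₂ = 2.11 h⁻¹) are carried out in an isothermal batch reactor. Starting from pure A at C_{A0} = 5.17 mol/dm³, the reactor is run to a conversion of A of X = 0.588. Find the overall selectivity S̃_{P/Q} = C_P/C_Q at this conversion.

0.474

C_A = C_{A0}(1−X) = 2.130 mol/dm³.
Both paths are first order in A, so the instantaneous fraction to P is constant: dC_P/d(−C_A) = k₁/(k₁+k₂) = 0.3215.
C_P = 0.3215·(C_{A0}−C_A) = 0.3215×3.040 = 0.977 mol/dm³.
C_Q = (C_{A0}−C_A)−C_P = 2.062 mol/dm³; S̃_{P/Q} = 0.9775/2.062 = 0.474.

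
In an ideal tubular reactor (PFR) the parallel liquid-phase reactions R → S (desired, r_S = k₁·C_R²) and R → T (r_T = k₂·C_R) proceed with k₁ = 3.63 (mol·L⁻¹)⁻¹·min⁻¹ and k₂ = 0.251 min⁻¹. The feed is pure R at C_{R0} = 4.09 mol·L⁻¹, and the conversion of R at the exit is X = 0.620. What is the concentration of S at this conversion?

2.47 mol·L⁻¹

C_R = C_{R0}(1−X) = 1.554 mol·L⁻¹.
Along a PFR/batch, dC_T/dC_R = −r_T/(r_S+r_T) = −k₂/(k₂+k₁·C_R).
Integrating from C_{R0} to C_R: C_T = (0.251/3.63)·ln[(0.251+3.63·4.09)/(0.251+3.63·1.55)] = 0.06915·ln(15.10/5.893) = 0.06505 mol·L⁻¹.
Then C_S = (C_{R0}−C_R) − C_T = 2.536 − 0.06505 = 2.471 mol·L⁻¹.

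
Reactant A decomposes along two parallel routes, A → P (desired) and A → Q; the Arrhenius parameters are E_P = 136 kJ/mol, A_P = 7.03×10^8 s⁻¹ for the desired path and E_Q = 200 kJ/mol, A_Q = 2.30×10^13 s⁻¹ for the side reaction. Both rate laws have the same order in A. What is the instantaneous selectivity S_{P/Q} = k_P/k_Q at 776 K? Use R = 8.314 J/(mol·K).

0.621

Since both paths have the same order in A, the concentration cancels and S_{P/Q} = k_P/k_Q = (A_P/A_Q)·exp[(E_Q−E_P)/(RT)].
(E_Q−E_P)/(RT) = (200−136)×10³/(8.314×776) = 64000/6452 = 9.920.
k_P/k_Q = (7.03×10^8/2.30×10^13)·exp(9.920) = 3.057×10^-5 × 20331 = 0.621.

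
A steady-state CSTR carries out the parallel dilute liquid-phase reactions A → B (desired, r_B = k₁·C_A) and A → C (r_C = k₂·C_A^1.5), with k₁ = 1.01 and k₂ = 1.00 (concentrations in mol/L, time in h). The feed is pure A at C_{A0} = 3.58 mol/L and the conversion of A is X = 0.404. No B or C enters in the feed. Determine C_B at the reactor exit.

0.591 mol/L

Exit C_A = C_{A0}(1−X) = 3.58×0.596 = 2.134 mol/L.
Rates in a CSTR are evaluated at the outlet concentration: r_B = 1.01×2.134 = 2.155, r_C = 1.00×2.134^1.5 = 3.117.
Fraction of consumed A going to B: r_B/(r_B+r_C) = 0.4088.
C_B = 0.4088·C_{A0}·X = 0.4088×3.58×0.404 = 0.591 mol/L.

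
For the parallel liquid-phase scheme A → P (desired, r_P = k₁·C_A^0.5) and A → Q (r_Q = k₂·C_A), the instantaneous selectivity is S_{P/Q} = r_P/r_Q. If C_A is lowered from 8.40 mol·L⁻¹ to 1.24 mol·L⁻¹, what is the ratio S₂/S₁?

2.60

S_{P/Q} = (k₁/k₂)·C_A^-0.5, so S₂/S₁ = (C_{A,2}/C_{A,1})^-0.5.
= (1.24/8.40)^(-0.5) = (0.1476)^(-0.5) = 2.60.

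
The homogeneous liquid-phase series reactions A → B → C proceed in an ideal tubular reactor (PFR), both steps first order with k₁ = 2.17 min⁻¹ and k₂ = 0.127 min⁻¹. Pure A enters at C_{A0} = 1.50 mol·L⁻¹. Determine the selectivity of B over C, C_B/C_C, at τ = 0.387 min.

35.4

The intermediate concentration in a first-order A→B→C sequence is C_B = k₁C_{A0}(e^(−k₁τ) − e^(−k₂τ))/(k₂−k₁).
e^(−k₁τ) = e^(−2.17×0.387) = e^(−0.8398) = 0.4318; e^(−k₂τ) = e^(−0.04915) = 0.9520.
C_B = 2.17×1.50/(0.127−2.17) × (0.4318−0.9520) = (-1.593)×(-0.5202) = 0.8289 mol·L⁻¹.
C_A = C_{A0}e^(−k₁τ) = 0.6477 mol·L⁻¹, so C_C = C_{A0}−C_A−C_B = 0.02343 mol·L⁻¹; C_B/C_C = 35.4.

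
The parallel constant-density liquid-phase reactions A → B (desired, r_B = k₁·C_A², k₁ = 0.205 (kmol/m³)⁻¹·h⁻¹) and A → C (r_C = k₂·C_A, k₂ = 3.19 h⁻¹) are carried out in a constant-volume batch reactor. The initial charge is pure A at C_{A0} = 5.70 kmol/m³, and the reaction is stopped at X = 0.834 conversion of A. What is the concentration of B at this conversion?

0.816 kmol/m³

C_A = C_{A0}(1−X) = 0.9462 kmol/m³.
Along a PFR/batch, dC_C/dC_A = −r_C/(r_B+r_C) = −k₂/(k₂+k₁·C_A).
Integrating from C_{A0} to C_A: C_C = (3.19/0.205)·ln[(3.19+0.205·5.70)/(3.19+0.205·0.946)] = 15.56·ln(4.358/3.384) = 3.938 kmol/m³.
Then C_B = (C_{A0}−C_A) − C_C = 4.754 − 3.938 = 0.8157 kmol/m³.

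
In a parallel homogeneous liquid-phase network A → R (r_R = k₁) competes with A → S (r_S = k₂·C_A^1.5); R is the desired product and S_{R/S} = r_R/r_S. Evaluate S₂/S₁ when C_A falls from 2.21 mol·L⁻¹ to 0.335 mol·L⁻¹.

16.9

S_{R/S} = (k₁/k₂)·C_A^-1.5, so S₂/S₁ = (C_{A,2}/C_{A,1})^-1.5.
= (0.335/2.21)^(-1.5) = (0.1516)^(-1.5) = 16.9.
Selectivity toward R rises as C_A falls — low-concentration operation is favoured.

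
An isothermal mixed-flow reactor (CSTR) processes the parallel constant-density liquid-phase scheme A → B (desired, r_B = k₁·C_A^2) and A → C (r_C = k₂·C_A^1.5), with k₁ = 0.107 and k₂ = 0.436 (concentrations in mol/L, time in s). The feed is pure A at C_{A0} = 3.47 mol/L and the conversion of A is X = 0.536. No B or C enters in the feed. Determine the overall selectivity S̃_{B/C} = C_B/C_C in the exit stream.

Exit C_A = C_{A0}(1−X) = 3.47×0.464 = 1.610 mol/L.
A CSTR operates uniformly at the exit composition, giving r_B = 0.2774 and r_C = 0.8908 (each k·C_A^n at C_A = 1.610).
Overall selectivity = C_B/C_C = r_Bτ/(r_Cτ) = r_B/r_C = 0.311.

0.311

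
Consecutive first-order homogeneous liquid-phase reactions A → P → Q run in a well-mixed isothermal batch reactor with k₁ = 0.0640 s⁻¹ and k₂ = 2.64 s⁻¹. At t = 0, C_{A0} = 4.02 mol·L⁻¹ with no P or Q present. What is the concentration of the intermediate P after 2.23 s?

0.0863 mol·L⁻¹

The intermediate concentration in a first-order A→B→C sequence is C_P = k₁C_{A0}(e^(−k₁t) − e^(−k₂t))/(k₂−k₁).
e^(−k₁t) = e^(−0.0640×2.23) = e^(−0.1427) = 0.8670; e^(−k₂t) = e^(−5.887) = 0.002775.
C_P = 0.0640×4.02/(2.64−0.0640) × (0.8670−0.002775) = 0.09988×0.8642 = 0.08631 mol·L⁻¹.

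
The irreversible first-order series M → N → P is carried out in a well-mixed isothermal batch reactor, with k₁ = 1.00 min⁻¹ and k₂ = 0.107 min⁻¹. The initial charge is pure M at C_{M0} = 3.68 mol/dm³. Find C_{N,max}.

2.82 mol/dm³

At the optimum, C_{N,max}/C_{M0} = (k₁/k₂)^[k₂/(k₂−k₁)].
= (1.00/0.107)^(0.107/(0.107−1.00)) = (9.346)^(-0.1198) = 0.7651.
C_{N,max} = 0.7651×3.68 = 2.82 mol/dm³.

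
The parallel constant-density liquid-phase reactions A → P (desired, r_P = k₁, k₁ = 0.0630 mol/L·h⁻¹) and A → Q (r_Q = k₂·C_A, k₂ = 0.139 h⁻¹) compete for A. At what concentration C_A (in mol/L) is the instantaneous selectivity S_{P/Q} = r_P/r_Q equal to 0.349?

1.30 mol/L

S_{P/Q} = (k₁/k₂)·C_A⁻¹ ⇒ C_A = (S·k₂/k₁)^(-1).
= (0.349×0.139/0.0630)^(-1) = (0.7700)^(-1) = 1.30 mol/L.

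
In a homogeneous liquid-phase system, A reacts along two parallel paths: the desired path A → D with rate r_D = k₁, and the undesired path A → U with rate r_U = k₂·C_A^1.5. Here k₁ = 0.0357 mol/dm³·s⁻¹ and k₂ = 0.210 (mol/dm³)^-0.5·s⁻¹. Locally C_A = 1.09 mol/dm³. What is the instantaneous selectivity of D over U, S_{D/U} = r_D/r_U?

0.149

S_{D/U} = r_D/r_U = (k₁)/(k₂·C_A^1.5) = (k₁/k₂)·C_A^-1.5.
= (0.0357) / (0.210×1.090^1.5) = 0.03570/0.2390 = 0.149.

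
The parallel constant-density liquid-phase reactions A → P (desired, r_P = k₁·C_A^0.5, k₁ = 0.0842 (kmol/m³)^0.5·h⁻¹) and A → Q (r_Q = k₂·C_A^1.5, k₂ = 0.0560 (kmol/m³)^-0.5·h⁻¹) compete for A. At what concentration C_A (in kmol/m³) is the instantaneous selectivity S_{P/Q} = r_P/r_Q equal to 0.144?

S_{P/Q} = (k₁/k₂)·C_A⁻¹ ⇒ C_A = (S·k₂/k₁)^(-1).
= (0.144×0.0560/0.0842)^(-1) = (0.09577)^(-1) = 10.4 kmol/m³.

10.4 kmol/m³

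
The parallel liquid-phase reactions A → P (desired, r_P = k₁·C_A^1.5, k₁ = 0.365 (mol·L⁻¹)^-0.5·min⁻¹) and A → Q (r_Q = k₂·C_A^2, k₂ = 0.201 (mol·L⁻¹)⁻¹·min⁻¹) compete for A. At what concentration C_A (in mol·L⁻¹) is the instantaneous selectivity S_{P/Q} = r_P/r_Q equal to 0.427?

18.1 mol·L⁻¹

S_{P/Q} = (k₁/k₂)·C_A^-0.5 ⇒ C_A = (S·k₂/k₁)^(-2).
= (0.427×0.201/0.365)^(-2) = (0.2351)^(-2) = 18.1 mol·L⁻¹.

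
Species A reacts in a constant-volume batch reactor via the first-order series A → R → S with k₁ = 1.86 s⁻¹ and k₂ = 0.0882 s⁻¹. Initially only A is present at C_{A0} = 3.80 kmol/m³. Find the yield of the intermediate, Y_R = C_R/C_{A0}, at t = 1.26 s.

For first-order series with pure A initially, C_R(t) = k₁C_{A0}/(k₂−k₁)·(e^(−k₁t) − e^(−k₂t)).
e^(−k₁t) = e^(−1.86×1.26) = e^(−2.344) = 0.09598; e^(−k₂t) = e^(−0.1111) = 0.8948.
C_R = 1.86×3.80/(0.0882−1.86) × (0.09598−0.8948) = (-3.989)×(-0.7988) = 3.187 kmol/m³.
Y_R = C_R/C_{A0} = 3.187/3.80 = 0.839.

0.839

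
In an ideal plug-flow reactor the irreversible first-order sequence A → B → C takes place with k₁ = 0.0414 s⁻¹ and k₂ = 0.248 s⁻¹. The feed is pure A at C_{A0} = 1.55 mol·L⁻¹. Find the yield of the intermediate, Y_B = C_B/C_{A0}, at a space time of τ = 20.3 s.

0.0852

The intermediate concentration in a first-order A→B→C sequence is C_B = k₁C_{A0}(e^(−k₁τ) − e^(−k₂τ))/(k₂−k₁).
e^(−k₁τ) = e^(−0.0414×20.3) = e^(−0.8404) = 0.4315; e^(−k₂τ) = e^(−5.034) = 0.006510.
C_B = 0.0414×1.55/(0.248−0.0414) × (0.4315−0.006510) = 0.3106×0.4250 = 0.1320 mol·L⁻¹.
Y_B = C_B/C_{A0} = 0.1320/1.55 = 0.0852.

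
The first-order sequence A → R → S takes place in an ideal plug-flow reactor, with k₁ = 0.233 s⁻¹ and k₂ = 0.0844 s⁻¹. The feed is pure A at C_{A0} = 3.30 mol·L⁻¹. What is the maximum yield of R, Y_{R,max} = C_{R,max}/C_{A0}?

0.562

At the optimum, C_{R,max}/C_{A0} = (k₁/k₂)^[k₂/(k₂−k₁)].
= (0.233/0.0844)^(0.0844/(0.0844−0.233)) = (2.761)^(-0.5680) = 0.5617.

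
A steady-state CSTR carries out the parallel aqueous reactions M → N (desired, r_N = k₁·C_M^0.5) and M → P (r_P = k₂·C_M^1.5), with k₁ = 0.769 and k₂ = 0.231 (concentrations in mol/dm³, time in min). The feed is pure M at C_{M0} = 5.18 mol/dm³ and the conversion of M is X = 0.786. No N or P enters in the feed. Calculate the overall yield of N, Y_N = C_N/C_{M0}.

Exit C_M = C_{M0}(1−X) = 5.18×0.214 = 1.109 mol/dm³.
Rates in a CSTR are evaluated at the outlet concentration: r_N = 0.769×1.109^0.5 = 0.8097, r_P = 0.231×1.109^1.5 = 0.2696.
Fraction of consumed M going to N: r_N/(r_N+r_P) = 0.7502.
C_N = 0.7502·C_{M0}·X = 0.7502×5.18×0.786 = 3.05 mol/dm³; Y_N = C_N/C_{M0} = 0.590.

0.590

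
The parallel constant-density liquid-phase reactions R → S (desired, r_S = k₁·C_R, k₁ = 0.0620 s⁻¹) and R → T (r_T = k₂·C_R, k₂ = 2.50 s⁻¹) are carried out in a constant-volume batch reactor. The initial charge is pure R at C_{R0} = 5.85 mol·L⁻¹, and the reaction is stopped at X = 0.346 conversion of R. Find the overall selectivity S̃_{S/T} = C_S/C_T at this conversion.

C_R = C_{R0}(1−X) = 3.826 mol·L⁻¹.
Both paths are first order in R, so the instantaneous fraction to S is constant: dC_S/d(−C_R) = k₁/(k₁+k₂) = 0.02420.
C_S = 0.02420·(C_{R0}−C_R) = 0.02420×2.024 = 0.0490 mol·L⁻¹.
C_T = (C_{R0}−C_R)−C_S = 1.975 mol·L⁻¹; S̃_{S/T} = 0.04898/1.975 = 0.0248.

0.0248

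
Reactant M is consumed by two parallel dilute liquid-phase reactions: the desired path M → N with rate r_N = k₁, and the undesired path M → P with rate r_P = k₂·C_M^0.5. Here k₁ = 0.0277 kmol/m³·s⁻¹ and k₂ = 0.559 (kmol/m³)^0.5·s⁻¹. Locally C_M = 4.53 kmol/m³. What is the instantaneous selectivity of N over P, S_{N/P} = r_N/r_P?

0.0233

S_{N/P} = r_N/r_P = (k₁)/(k₂·C_M^0.5) = (k₁/k₂)·C_M^-0.5.
= (0.0277) / (0.559×4.530^0.5) = 0.02770/1.190 = 0.0233.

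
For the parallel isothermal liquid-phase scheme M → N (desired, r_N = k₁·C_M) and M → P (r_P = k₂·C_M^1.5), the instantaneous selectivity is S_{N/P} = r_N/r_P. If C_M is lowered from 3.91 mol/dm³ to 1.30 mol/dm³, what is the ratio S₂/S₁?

S_{N/P} = (k₁/k₂)·C_M^-0.5, so S₂/S₁ = (C_{M,2}/C_{M,1})^-0.5.
= (1.30/3.91)^(-0.5) = (0.3325)^(-0.5) = 1.73.

1.73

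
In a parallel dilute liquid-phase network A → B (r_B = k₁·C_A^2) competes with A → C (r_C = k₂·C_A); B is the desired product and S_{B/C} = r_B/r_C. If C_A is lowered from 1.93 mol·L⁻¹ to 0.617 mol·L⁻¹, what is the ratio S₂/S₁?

S_{B/C} = (k₁/k₂)·C_A, so S₂/S₁ = (C_{A,2}/C_{A,1}).
= 0.617/1.93 = 0.320.

0.320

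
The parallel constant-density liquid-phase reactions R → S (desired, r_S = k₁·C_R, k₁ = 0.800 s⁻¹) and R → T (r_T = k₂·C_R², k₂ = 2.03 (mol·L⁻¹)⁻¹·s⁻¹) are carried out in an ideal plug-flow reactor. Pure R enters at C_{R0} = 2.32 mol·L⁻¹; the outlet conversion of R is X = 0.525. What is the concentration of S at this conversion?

0.235 mol·L⁻¹

C_R = C_{R0}(1−X) = 1.102 mol·L⁻¹.
Along a PFR/batch, dC_S/dC_R = −r_S/(r_S+r_T) = −k₁/(k₁+k₂·C_R).
Integrating from C_{R0} to C_R: C_S = (0.800/2.03)·ln[(0.800+2.03·2.32)/(0.800+2.03·1.10)] = 0.3941·ln(5.510/3.037) = 0.2347 mol·L⁻¹.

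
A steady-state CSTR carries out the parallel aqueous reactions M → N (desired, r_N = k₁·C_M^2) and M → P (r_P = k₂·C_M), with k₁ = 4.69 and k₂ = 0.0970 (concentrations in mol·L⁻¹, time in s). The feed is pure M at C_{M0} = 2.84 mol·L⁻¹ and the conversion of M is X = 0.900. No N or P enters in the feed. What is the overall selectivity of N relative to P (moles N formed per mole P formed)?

13.7

Exit C_M = C_{M0}(1−X) = 2.84×0.100 = 0.2840 mol·L⁻¹.
In a CSTR the entire volume is at exit conditions, so r_N = 4.69×0.2840^2 = 0.3783 and r_P = 0.0970×0.2840 = 0.02755.
Overall selectivity = C_N/C_P = r_Nτ/(r_Pτ) = r_N/r_P = 13.7.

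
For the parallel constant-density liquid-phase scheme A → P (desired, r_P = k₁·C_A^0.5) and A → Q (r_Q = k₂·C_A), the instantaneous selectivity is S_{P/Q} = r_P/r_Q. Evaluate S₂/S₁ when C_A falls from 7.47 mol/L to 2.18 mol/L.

1.85

S_{P/Q} = (k₁/k₂)·C_A^-0.5, so S₂/S₁ = (C_{A,2}/C_{A,1})^-0.5.
= (2.18/7.47)^(-0.5) = (0.2918)^(-0.5) = 1.85.
Selectivity toward P rises as C_A falls — low-concentration operation is favoured.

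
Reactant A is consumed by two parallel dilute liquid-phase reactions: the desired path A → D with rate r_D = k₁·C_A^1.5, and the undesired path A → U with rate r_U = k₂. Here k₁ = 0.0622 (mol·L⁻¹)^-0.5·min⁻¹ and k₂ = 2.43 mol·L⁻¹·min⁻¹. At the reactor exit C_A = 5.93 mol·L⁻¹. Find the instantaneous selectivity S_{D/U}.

S_{D/U} = r_D/r_U = (k₁·C_A^1.5)/(k₂) = (k₁/k₂)·C_A^1.5.
= (0.0622×5.930^1.5) / (2.43) = 0.8982/2.430 = 0.370.

0.370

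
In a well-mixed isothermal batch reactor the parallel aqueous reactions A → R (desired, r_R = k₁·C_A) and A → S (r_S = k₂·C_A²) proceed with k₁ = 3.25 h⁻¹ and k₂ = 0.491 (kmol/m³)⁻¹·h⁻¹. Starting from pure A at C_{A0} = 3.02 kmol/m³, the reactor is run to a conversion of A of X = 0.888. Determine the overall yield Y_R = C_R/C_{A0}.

0.715

C_A = C_{A0}(1−X) = 0.3382 kmol/m³.
Along a PFR/batch, dC_R/dC_A = −r_R/(r_R+r_S) = −k₁/(k₁+k₂·C_A).
Integrating from C_{A0} to C_A: C_R = (3.25/0.491)·ln[(3.25+0.491·3.02)/(3.25+0.491·0.338)] = 6.619·ln(4.733/3.416) = 2.158 kmol/m³.
Y_R = C_R/C_{A0} = 2.158/3.02 = 0.715.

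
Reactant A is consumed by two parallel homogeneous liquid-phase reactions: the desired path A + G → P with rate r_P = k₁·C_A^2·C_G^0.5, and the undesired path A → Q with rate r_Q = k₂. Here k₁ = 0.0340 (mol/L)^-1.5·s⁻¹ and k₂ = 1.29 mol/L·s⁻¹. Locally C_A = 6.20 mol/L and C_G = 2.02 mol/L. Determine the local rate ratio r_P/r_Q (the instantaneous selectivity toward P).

S_{P/Q} = r_P/r_Q = (k₁·C_A^2·C_G^0.5)/(k₂) = (k₁/k₂)·C_A^2·C_G^0.5.
= (0.0340×6.200^2×2.020^0.5) / (1.29) = 1.858/1.290 = 1.44.
Since the desired path is higher order in A, keeping C_A high (PFR or concentrated feed) favours P.

1.44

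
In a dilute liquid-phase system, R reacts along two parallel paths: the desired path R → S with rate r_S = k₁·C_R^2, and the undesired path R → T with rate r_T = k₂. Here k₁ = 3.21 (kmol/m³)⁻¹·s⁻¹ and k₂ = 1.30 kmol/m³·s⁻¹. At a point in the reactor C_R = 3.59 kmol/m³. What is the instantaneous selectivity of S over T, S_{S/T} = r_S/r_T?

S_{S/T} = r_S/r_T = (k₁·C_R^2)/(k₂) = (k₁/k₂)·C_R^2.
= (3.21×3.590^2) / (1.30) = 41.37/1.300 = 31.8.
Since the desired path is higher order in R, keeping C_R high (PFR or concentrated feed) favours S.

31.8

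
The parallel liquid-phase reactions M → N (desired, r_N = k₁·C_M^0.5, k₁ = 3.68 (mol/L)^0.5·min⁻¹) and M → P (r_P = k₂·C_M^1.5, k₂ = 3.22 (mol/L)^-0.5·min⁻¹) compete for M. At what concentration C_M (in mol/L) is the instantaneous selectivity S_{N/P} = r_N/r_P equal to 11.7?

0.0977 mol/L

S_{N/P} = (k₁/k₂)·C_M⁻¹ ⇒ C_M = (S·k₂/k₁)^(-1).
= (11.7×3.22/3.68)^(-1) = (10.24)^(-1) = 0.0977 mol/L.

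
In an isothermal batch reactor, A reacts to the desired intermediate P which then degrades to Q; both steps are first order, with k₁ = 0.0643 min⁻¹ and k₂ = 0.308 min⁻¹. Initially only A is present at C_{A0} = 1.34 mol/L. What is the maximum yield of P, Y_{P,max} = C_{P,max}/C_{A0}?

For a first-order series the maximum intermediate yield is C_{P,max}/C_{A0} = (k₁/k₂)^[k₂/(k₂−k₁)].
= (0.0643/0.308)^(0.308/(0.308−0.0643)) = (0.2088)^(1.264) = 0.1381.

0.138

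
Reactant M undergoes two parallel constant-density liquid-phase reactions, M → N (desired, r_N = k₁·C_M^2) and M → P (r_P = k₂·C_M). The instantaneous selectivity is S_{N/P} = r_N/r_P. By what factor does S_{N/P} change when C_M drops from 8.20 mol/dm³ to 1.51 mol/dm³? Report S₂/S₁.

0.184

S_{N/P} = (k₁/k₂)·C_M, so S₂/S₁ = (C_{M,2}/C_{M,1}).
= 1.51/8.20 = 0.184.
Selectivity toward N falls as C_M falls — high-concentration operation is favoured.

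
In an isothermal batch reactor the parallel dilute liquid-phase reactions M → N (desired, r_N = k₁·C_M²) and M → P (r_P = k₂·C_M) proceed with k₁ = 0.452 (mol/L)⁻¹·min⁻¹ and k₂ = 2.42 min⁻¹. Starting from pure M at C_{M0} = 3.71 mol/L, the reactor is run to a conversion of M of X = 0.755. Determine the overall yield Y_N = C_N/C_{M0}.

0.222

C_M = C_{M0}(1−X) = 0.9089 mol/L.
Along a PFR/batch, dC_P/dC_M = −r_P/(r_N+r_P) = −k₂/(k₂+k₁·C_M).
Integrating from C_{M0} to C_M: C_P = (2.42/0.452)·ln[(2.42+0.452·3.71)/(2.42+0.452·0.909)] = 5.354·ln(4.097/2.831) = 1.979 mol/L.
Then C_N = (C_{M0}−C_M) − C_P = 2.801 − 1.979 = 0.8219 mol/L.
Y_N = C_N/C_{M0} = 0.8219/3.71 = 0.222.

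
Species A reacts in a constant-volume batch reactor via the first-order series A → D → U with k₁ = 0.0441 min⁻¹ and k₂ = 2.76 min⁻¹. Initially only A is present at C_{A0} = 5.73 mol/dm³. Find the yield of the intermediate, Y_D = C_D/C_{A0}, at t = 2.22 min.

0.0147

Solving the coupled first-order balances gives C_D(t) = [k₁/(k₂−k₁)]·C_{A0}·(e^(−k₁t) − e^(−k₂t)).
e^(−k₁t) = e^(−0.0441×2.22) = e^(−0.09790) = 0.9067; e^(−k₂t) = e^(−6.127) = 0.002183.
C_D = 0.0441×5.73/(2.76−0.0441) × (0.9067−0.002183) = 0.09304×0.9046 = 0.08416 mol/dm³.
Y_D = C_D/C_{A0} = 0.08416/5.73 = 0.0147.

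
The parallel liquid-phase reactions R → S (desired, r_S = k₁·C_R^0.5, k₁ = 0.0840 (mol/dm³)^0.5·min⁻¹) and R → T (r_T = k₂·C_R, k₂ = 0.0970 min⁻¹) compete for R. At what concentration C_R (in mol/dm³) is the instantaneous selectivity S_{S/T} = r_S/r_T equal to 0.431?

4.04 mol/dm³

S_{S/T} = (k₁/k₂)·C_R^-0.5 ⇒ C_R = (S·k₂/k₁)^(-2).
= (0.431×0.0970/0.0840)^(-2) = (0.4977)^(-2) = 4.04 mol/dm³.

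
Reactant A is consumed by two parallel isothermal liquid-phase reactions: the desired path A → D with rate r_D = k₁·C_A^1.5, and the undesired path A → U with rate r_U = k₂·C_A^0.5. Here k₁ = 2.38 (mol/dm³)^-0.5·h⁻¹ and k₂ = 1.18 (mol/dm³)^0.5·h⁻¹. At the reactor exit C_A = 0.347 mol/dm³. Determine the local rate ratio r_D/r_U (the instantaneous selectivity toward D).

0.700

S_{D/U} = r_D/r_U = (k₁·C_A^1.5)/(k₂·C_A^0.5) = (k₁/k₂)·C_A.
= (2.38×0.3470^1.5) / (1.18×0.3470^0.5) = 0.4865/0.6951 = 0.700.
Since the desired path is higher order in A, keeping C_A high (PFR or concentrated feed) favours D.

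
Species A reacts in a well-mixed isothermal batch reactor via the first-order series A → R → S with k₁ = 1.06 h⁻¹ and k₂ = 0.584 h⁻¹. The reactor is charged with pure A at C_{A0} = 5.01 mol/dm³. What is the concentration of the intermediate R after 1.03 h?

2.37 mol/dm³

The intermediate concentration in a first-order A→B→C sequence is C_R = k₁C_{A0}(e^(−k₁t) − e^(−k₂t))/(k₂−k₁).
e^(−k₁t) = e^(−1.06×1.03) = e^(−1.092) = 0.3356; e^(−k₂t) = e^(−0.6015) = 0.5480.
C_R = 1.06×5.01/(0.584−1.06) × (0.3356−0.5480) = (-11.16)×(-0.2124) = 2.369 mol/dm³.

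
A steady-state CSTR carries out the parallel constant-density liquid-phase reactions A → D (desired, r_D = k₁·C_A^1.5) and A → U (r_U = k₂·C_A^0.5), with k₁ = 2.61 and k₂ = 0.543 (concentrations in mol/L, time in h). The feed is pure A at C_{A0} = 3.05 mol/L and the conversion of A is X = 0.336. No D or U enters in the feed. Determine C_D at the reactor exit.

0.929 mol/L

Exit C_A = C_{A0}(1−X) = 3.05×0.664 = 2.025 mol/L.
A CSTR operates uniformly at the exit composition, giving r_D = 7.522 and r_U = 0.7727 (each k·C_A^n at C_A = 2.025).
Fraction of consumed A going to D: r_D/(r_D+r_U) = 0.9068.
C_D = 0.9068·C_{A0}·X = 0.9068×3.05×0.336 = 0.929 mol/L.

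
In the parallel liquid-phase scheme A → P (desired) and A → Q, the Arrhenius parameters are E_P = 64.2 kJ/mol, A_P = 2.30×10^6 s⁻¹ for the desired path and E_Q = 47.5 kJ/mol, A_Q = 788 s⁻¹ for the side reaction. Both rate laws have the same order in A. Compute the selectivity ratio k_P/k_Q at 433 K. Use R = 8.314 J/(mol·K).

28.2

k_P/k_Q = (A_P/A_Q)·exp[−(E_P−E_Q)/(RT)] = (A_P/A_Q)·exp[(E_Q−E_P)/(RT)].
(E_Q−E_P)/(RT) = (47.5−64.2)×10³/(8.314×433) = -16700/3600 = -4.639.
k_P/k_Q = (2.30×10^6/788)·exp(-4.639) = 2919 × 0.009668 = 28.2.
Since E_P > E_Q, raising the temperature improves selectivity toward P.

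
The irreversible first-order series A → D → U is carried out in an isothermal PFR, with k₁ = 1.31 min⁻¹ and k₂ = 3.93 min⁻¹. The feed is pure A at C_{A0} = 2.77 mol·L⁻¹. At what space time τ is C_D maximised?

The intermediate peaks when r₁ = r₂, i.e. k₁e^(−k₁τ) = k₂e^(−k₂τ), giving τ_opt = ln(k₂/k₁)/(k₂−k₁).
= ln(3.93/1.31)/(3.93−1.31) = ln(3.000)/2.620 = 1.099/2.620 = 0.419 min.

0.419 min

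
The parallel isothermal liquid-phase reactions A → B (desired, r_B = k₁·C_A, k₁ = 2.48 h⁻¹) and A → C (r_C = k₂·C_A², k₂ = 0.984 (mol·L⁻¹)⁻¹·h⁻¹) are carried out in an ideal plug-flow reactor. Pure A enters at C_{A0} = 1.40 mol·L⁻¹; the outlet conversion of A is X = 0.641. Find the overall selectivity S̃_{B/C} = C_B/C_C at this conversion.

C_A = C_{A0}(1−X) = 0.5026 mol·L⁻¹.
Along a PFR/batch, dC_B/dC_A = −r_B/(r_B+r_C) = −k₁/(k₁+k₂·C_A).
Integrating from C_{A0} to C_A: C_B = (2.48/0.984)·ln[(2.48+0.984·1.40)/(2.48+0.984·0.503)] = 2.520·ln(3.858/2.975) = 0.6552 mol·L⁻¹.
C_C = (C_{A0}−C_A)−C_B = 0.2422 mol·L⁻¹; S̃_{B/C} = 0.6552/0.2422 = 2.70.

2.70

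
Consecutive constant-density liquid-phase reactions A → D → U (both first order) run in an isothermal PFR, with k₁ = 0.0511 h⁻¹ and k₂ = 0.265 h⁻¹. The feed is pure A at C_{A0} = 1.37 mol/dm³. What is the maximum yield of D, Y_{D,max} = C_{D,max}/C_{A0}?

Evaluating C_D at τ_opt = ln(k₂/k₁)/(k₂−k₁) gives C_{D,max}/C_{A0} = (k₁/k₂)^[k₂/(k₂−k₁)].
= (0.0511/0.265)^(0.265/(0.265−0.0511)) = (0.1928)^(1.239) = 0.1301.

0.130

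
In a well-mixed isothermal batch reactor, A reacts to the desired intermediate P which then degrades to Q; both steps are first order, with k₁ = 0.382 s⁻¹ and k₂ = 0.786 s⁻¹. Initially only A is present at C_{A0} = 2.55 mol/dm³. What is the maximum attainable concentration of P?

For a first-order series the maximum intermediate yield is C_{P,max}/C_{A0} = (k₁/k₂)^[k₂/(k₂−k₁)].
= (0.382/0.786)^(0.786/(0.786−0.382)) = (0.4860)^(1.946) = 0.2457.
C_{P,max} = 0.2457×2.55 = 0.626 mol/dm³.

0.626 mol/dm³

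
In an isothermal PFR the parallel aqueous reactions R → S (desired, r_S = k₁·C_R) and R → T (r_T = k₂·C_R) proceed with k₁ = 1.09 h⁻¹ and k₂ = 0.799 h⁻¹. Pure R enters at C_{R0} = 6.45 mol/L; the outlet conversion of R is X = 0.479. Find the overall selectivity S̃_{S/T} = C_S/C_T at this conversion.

C_R = C_{R0}(1−X) = 3.360 mol/L.
Both paths are first order in R, so the instantaneous fraction to S is constant: dC_S/d(−C_R) = k₁/(k₁+k₂) = 0.5770.
C_S = 0.5770·(C_{R0}−C_R) = 0.5770×3.090 = 1.78 mol/L.
C_T = (C_{R0}−C_R)−C_S = 1.307 mol/L; S̃_{S/T} = 1.783/1.307 = 1.36.

1.36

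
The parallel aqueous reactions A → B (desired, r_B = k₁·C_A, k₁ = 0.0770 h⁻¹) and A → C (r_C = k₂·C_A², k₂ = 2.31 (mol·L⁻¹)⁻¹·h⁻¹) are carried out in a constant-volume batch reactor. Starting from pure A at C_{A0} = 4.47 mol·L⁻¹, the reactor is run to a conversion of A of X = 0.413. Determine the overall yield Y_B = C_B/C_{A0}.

0.00393

C_A = C_{A0}(1−X) = 2.624 mol·L⁻¹.
Along a PFR/batch, dC_B/dC_A = −r_B/(r_B+r_C) = −k₁/(k₁+k₂·C_A).
Integrating from C_{A0} to C_A: C_B = (0.0770/2.31)·ln[(0.0770+2.31·4.47)/(0.0770+2.31·2.62)] = 0.03333·ln(10.40/6.138) = 0.01758 mol·L⁻¹.
Y_B = C_B/C_{A0} = 0.01758/4.47 = 0.00393.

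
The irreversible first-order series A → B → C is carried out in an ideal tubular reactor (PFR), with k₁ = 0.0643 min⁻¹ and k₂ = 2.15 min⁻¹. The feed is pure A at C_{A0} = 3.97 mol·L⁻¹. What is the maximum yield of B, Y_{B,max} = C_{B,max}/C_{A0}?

0.0268

Evaluating C_B at τ_opt = ln(k₂/k₁)/(k₂−k₁) gives C_{B,max}/C_{A0} = (k₁/k₂)^[k₂/(k₂−k₁)].
= (0.0643/2.15)^(2.15/(2.15−0.0643)) = (0.02991)^(1.031) = 0.02684.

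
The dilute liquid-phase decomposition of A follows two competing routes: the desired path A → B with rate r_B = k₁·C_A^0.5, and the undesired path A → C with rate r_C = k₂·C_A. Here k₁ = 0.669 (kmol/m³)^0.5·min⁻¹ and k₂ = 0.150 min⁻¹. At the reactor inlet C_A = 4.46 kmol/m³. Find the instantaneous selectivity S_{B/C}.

2.11

S_{B/C} = r_B/r_C = (k₁·C_A^0.5)/(k₂·C_A) = (k₁/k₂)·C_A^-0.5.
= (0.669×4.460^0.5) / (0.150×4.460) = 1.413/0.6690 = 2.11.
The undesired path is higher order in A, so low C_A (CSTR or dilute feed) favours B.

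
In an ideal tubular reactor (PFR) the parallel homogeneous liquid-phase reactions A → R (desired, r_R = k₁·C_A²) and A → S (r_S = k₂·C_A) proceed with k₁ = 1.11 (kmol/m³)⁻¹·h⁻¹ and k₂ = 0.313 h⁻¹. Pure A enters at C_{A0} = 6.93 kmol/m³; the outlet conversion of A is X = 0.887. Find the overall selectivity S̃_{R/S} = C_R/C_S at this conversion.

C_A = C_{A0}(1−X) = 0.7831 kmol/m³.
Along a PFR/batch, dC_S/dC_A = −r_S/(r_R+r_S) = −k₂/(k₂+k₁·C_A).
Integrating from C_{A0} to C_A: C_S = (0.313/1.11)·ln[(0.313+1.11·6.93)/(0.313+1.11·0.783)] = 0.2820·ln(8.005/1.182) = 0.5393 kmol/m³.
Then C_R = (C_{A0}−C_A) − C_S = 6.147 − 0.5393 = 5.608 kmol/m³.
S̃_{R/S} = C_R/C_S = 5.608/0.5393 = 10.4.

10.4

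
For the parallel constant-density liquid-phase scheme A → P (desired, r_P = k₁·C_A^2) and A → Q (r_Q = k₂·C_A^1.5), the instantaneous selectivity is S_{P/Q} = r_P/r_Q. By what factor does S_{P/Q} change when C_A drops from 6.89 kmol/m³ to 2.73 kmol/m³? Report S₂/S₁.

S_{P/Q} = (k₁/k₂)·C_A^0.5, so S₂/S₁ = (C_{A,2}/C_{A,1})^0.5.
= (2.73/6.89)^0.5 = (0.3962)^0.5 = 0.629.

0.629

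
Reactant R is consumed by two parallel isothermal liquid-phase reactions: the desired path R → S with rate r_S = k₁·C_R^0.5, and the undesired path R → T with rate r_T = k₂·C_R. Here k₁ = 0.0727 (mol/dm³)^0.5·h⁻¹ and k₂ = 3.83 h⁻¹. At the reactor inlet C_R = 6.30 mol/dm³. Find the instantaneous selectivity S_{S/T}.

S_{S/T} = r_S/r_T = (k₁·C_R^0.5)/(k₂·C_R) = (k₁/k₂)·C_R^-0.5.
= (0.0727×6.300^0.5) / (3.83×6.300) = 0.1825/24.13 = 0.00756.
The undesired path is higher order in R, so low C_R (CSTR or dilute feed) favours S.

0.00756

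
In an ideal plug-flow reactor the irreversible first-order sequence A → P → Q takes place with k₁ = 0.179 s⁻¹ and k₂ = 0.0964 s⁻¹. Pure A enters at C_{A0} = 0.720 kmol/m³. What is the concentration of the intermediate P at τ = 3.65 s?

0.286 kmol/m³

For first-order series with pure A initially, C_P(τ) = k₁C_{A0}/(k₂−k₁)·(e^(−k₁τ) − e^(−k₂τ)).
e^(−k₁τ) = e^(−0.179×3.65) = e^(−0.6533) = 0.5203; e^(−k₂τ) = e^(−0.3519) = 0.7034.
C_P = 0.179×0.720/(0.0964−0.179) × (0.5203−0.7034) = (-1.560)×(-0.1831) = 0.2857 kmol/m³.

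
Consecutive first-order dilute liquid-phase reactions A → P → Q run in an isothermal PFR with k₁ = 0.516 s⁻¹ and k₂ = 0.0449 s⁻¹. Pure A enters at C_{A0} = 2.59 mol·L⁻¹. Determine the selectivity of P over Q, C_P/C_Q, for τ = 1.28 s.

Solving the coupled first-order balances gives C_P(τ) = [k₁/(k₂−k₁)]·C_{A0}·(e^(−k₁τ) − e^(−k₂τ)).
e^(−k₁τ) = e^(−0.516×1.28) = e^(−0.6605) = 0.5166; e^(−k₂τ) = e^(−0.05747) = 0.9441.
C_P = 0.516×2.59/(0.0449−0.516) × (0.5166−0.9441) = (-2.837)×(-0.4275) = 1.213 mol·L⁻¹.
C_A = C_{A0}e^(−k₁τ) = 1.338 mol·L⁻¹, so C_Q = C_{A0}−C_A−C_P = 0.03912 mol·L⁻¹; C_P/C_Q = 31.0.

31.0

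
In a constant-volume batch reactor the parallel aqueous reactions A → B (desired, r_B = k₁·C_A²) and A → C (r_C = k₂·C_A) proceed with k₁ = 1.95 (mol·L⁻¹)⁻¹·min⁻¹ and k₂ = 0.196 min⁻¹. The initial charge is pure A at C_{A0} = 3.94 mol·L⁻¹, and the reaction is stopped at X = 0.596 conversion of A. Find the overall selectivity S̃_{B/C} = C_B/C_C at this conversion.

25.8

C_A = C_{A0}(1−X) = 1.592 mol·L⁻¹.
Along a PFR/batch, dC_C/dC_A = −r_C/(r_B+r_C) = −k₂/(k₂+k₁·C_A).
Integrating from C_{A0} to C_A: C_C = (0.196/1.95)·ln[(0.196+1.95·3.94)/(0.196+1.95·1.59)] = 0.1005·ln(7.879/3.300) = 0.08748 mol·L⁻¹.
Then C_B = (C_{A0}−C_A) − C_C = 2.348 − 0.08748 = 2.261 mol·L⁻¹.
S̃_{B/C} = C_B/C_C = 2.261/0.08748 = 25.8.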